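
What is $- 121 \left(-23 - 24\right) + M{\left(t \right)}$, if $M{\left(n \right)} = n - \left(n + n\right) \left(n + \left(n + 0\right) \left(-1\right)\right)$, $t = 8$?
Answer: $5695$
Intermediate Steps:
$M{\left(n \right)} = n$ ($M{\left(n \right)} = n - 2 n \left(n + n \left(-1\right)\right) = n - 2 n \left(n - n\right) = n - 2 n 0 = n - 0 = n + 0 = n$)
$- 121 \left(-23 - 24\right) + M{\left(t \right)} = - 121 \left(-23 - 24\right) + 8 = \left(-121\right) \left(-47\right) + 8 = 5687 + 8 = 5695$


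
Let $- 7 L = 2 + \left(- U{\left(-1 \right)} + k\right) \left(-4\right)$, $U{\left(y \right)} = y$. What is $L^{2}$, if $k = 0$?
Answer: $\frac{4}{49} \approx 0.081633$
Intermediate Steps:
$L = \frac{2}{7}$ ($L = - \frac{2 + \left(\left(-1\right) \left(-1\right) + 0\right) \left(-4\right)}{7} = - \frac{2 + \left(1 + 0\right) \left(-4\right)}{7} = - \frac{2 + 1 \left(-4\right)}{7} = - \frac{2 - 4}{7} = \left(- \frac{1}{7}\right) \left(-2\right) = \frac{2}{7} \approx 0.28571$)
$L^{2} = \left(\frac{2}{7}\right)^{2} = \frac{4}{49}$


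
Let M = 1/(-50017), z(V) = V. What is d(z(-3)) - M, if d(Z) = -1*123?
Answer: -6152090/50017 ≈ -123.00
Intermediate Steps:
M = -1/50017 ≈ -1.9993e-5
d(Z) = -123
d(z(-3)) - M = -123 - 1*(-1/50017) = -123 + 1/50017 = -6152090/50017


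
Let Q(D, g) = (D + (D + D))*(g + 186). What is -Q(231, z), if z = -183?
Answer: -2079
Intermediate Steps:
Q(D, g) = 3*D*(186 + g) (Q(D, g) = (D + 2*D)*(186 + g) = (3*D)*(186 + g) = 3*D*(186 + g))
-Q(231, z) = -3*231*(186 - 183) = -3*231*3 = -1*2079 = -2079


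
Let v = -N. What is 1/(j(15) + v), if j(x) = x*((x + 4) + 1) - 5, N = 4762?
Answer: -1/4467 ≈ -0.00022386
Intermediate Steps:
v = -4762 (v = -1*4762 = -4762)
j(x) = -5 + x*(5 + x) (j(x) = x*((4 + x) + 1) - 5 = x*(5 + x) - 5 = -5 + x*(5 + x))
1/(j(15) + v) = 1/((-5 + 15**2 + 5*15) - 4762) = 1/((-5 + 225 + 75) - 4762) = 1/(295 - 4762) = 1/(-4467) = -1/4467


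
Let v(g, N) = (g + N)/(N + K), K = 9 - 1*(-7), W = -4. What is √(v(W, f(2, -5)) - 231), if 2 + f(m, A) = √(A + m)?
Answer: √10*√((-324 - 23*I*√3)/(14 + I*√3)) ≈ 0.0057216 + 15.212*I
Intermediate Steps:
K = 16 (K = 9 + 7 = 16)
f(m, A) = -2 + √(A + m)
v(g, N) = (N + g)/(16 + N) (v(g, N) = (g + N)/(N + 16) = (N + g)/(16 + N))
√(v(W, f(2, -5)) - 231) = √(((-2 + √(-5 + 2)) - 4)/(16 + (-2 + √(-5 + 2))) - 231) = √(((-2 + √(-3)) - 4)/(16 + (-2 + √(-3))) - 231) = √(((-2 + I*√3) - 4)/(16 + (-2 + I*√3)) - 231) = √((-6 + I*√3)/(14 + I*√3) - 231) = √(-231 + (-6 + I*√3)/(14 + I*√3))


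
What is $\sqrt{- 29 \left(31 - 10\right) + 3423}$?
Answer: $\sqrt{2814} \approx 53.047$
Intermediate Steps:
$\sqrt{- 29 \left(31 - 10\right) + 3423} = \sqrt{\left(-29\right) 21 + 3423} = \sqrt{-609 + 3423} = \sqrt{2814}$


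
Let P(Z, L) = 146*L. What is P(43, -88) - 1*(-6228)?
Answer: -6620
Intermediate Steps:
P(43, -88) - 1*(-6228) = 146*(-88) - 1*(-6228) = -12848 + 6228 = -6620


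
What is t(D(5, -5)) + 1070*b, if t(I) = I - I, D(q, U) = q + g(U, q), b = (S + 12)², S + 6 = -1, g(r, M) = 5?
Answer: 26750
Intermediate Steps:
S = -7 (S = -6 - 1 = -7)
b = 25 (b = (-7 + 12)² = 5² = 25)
D(q, U) = 5 + q (D(q, U) = q + 5 = 5 + q)
t(I) = 0
t(D(5, -5)) + 1070*b = 0 + 1070*25 = 0 + 26750 = 26750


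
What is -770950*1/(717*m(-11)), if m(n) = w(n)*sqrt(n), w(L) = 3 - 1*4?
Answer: -770950*I*sqrt(11)/7887 ≈ -324.2*I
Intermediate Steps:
w(L) = -1 (w(L) = 3 - 4 = -1)
m(n) = -sqrt(n)
-770950*1/(717*m(-11)) = -770950*I*sqrt(11)/7887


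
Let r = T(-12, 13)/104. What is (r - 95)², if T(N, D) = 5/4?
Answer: 1561435225/173056 ≈ 9022.7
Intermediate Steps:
T(N, D) = 5/4 (T(N, D) = 5*(¼) = 5/4)
r = 5/416 (r = (5/4)/104 = (5/4)*(1/104) = 5/416 ≈ 0.012019)
(r - 95)² = (5/416 - 95)² = (-39515/416)² = 1561435225/173056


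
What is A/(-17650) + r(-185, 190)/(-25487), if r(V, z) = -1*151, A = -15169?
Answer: 389277453/449845550 ≈ 0.86536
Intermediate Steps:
r(V, z) = -151
A/(-17650) + r(-185, 190)/(-25487) = -15169/(-17650) - 151/(-25487) = -15169*(-1/17650) - 151*(-1/25487) = 15169/17650 + 151/25487 = 389277453/449845550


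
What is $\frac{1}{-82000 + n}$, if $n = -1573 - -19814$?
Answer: $- \frac{1}{63759} \approx -1.5684 \cdot 10^{-5}$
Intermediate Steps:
$n = 18241$ ($n = -1573 + 19814 = 18241$)
$\frac{1}{-82000 + n} = \frac{1}{-82000 + 18241} = \frac{1}{-63759} = - \frac{1}{63759}$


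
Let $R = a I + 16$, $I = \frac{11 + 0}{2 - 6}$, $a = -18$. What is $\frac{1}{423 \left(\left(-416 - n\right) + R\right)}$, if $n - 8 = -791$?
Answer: $\frac{2}{365895} \approx 5.466 \cdot 10^{-6}$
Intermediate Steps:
$n = -783$ ($n = 8 - 791 = -783$)
$I = - \frac{11}{4}$ ($I = \frac{11}{-4} = 11 \left(- \frac{1}{4}\right) = - \frac{11}{4} \approx -2.75$)
$R = \frac{131}{2}$ ($R = \left(-18\right) \left(- \frac{11}{4}\right) + 16 = \frac{99}{2} + 16 = \frac{131}{2} \approx 65.5$)
$\frac{1}{423 \left(\left(-416 - n\right) + R\right)} = \frac{1}{423 \left(\left(-416 - -783\right) + \frac{131}{2}\right)} = \frac{1}{423 \left(\left(-416 + 783\right) + \frac{131}{2}\right)} = \frac{1}{423 \left(367 + \frac{131}{2}\right)} = \frac{1}{423 \cdot \frac{865}{2}} = \frac{1}{\frac{365895}{2}} = \frac{2}{365895}$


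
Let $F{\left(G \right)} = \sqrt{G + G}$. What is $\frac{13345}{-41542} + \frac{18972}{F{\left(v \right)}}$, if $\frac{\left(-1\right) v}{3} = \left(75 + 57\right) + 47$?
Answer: $- \frac{13345}{41542} - \frac{3162 i \sqrt{1074}}{179} \approx -0.32124 - 578.91 i$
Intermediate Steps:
$v = -537$ ($v = - 3 \left(\left(75 + 57\right) + 47\right) = - 3 \left(132 + 47\right) = \left(-3\right) 179 = -537$)
$F{\left(G \right)} = \sqrt{2} \sqrt{G}$ ($F{\left(G \right)} = \sqrt{2 G} = \sqrt{2} \sqrt{G}$)
$\frac{13345}{-41542} + \frac{18972}{F{\left(v \right)}} = \frac{13345}{-41542} + \frac{18972}{\sqrt{2} \sqrt{-537}} = 13345 \left(- \frac{1}{41542}\right) + \frac{18972}{\sqrt{2} i \sqrt{537}} = - \frac{13345}{41542} + \frac{18972}{i \sqrt{1074}} = - \frac{13345}{41542} + 18972 \left(- \frac{i \sqrt{1074}}{1074}\right) = - \frac{13345}{41542} - \frac{3162 i \sqrt{1074}}{179}$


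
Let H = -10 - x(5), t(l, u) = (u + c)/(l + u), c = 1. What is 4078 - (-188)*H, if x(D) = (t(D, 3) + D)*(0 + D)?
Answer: -2972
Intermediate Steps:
t(l, u) = (1 + u)/(l + u) (t(l, u) = (u + 1)/(l + u) = (1 + u)/(l + u))
x(D) = D*(D + 4/(3 + D)) (x(D) = ((1 + 3)/(D + 3) + D)*(0 + D) = (4/(3 + D) + D)*D = (D + 4/(3 + D))*D = D*(D + 4/(3 + D)))
H = -75/2 (H = -10 - 5*(4 + 5*(3 + 5))/(3 + 5) = -10 - 5*(4 + 5*8)/8 = -10 - 5*(4 + 40)/8 = -10 - 5*44/8 = -10 - 1*55/2 = -10 - 55/2 = -75/2 ≈ -37.500)
4078 - (-188)*H = 4078 - (-188)*(-75)/2 = 4078 - 1*7050 = 4078 - 7050 = -2972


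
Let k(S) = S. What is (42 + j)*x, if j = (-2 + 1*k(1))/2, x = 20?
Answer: 830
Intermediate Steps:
j = -½ (j = (-2 + 1*1)/2 = (-2 + 1)*(½) = -1*½ = -½ ≈ -0.50000)
(42 + j)*x = (42 - ½)*20 = (83/2)*20 = 830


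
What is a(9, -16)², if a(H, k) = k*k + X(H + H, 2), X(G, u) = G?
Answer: 75076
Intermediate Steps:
a(H, k) = k² + 2*H (a(H, k) = k*k + (H + H) = k² + 2*H)
a(9, -16)² = ((-16)² + 2*9)² = (256 + 18)² = 274² = 75076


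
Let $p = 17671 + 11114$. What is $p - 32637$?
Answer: $-3852$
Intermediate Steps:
$p = 28785$
$p - 32637 = 28785 - 32637 = -3852$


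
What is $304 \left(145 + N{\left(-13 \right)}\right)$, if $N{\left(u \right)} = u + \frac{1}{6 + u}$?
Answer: $\frac{280592}{7} \approx 40085.0$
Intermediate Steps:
$304 \left(145 + N{\left(-13 \right)}\right) = 304 \left(145 + \frac{1 + \left(-13\right)^{2} + 6 \left(-13\right)}{6 - 13}\right) = 304 \left(145 + \frac{1 + 169 - 78}{-7}\right) = 304 \left(145 - \frac{92}{7}\right) = 304 \cdot \frac{923}{7} = \frac{280592}{7}$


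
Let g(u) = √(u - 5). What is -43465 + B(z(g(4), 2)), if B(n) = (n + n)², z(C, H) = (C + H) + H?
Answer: -43405 + 32*I ≈ -43405.0 + 32.0*I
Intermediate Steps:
g(u) = √(-5 + u)
z(C, H) = C + 2*H
B(n) = 4*n² (B(n) = (2*n)² = 4*n²)
-43465 + B(z(g(4), 2)) = -43465 + 4*(√(-5 + 4) + 2*2)² = -43465 + 4*(√(-1) + 4)² = -43465 + 4*(I + 4)² = -43465 + 4*(4 + I)²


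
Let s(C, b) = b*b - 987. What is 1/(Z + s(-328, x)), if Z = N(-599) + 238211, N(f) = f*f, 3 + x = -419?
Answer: 1/774109 ≈ 1.2918e-6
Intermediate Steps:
x = -422 (x = -3 - 419 = -422)
s(C, b) = -987 + b² (s(C, b) = b² - 987 = -987 + b²)
N(f) = f²
Z = 597012 (Z = (-599)² + 238211 = 358801 + 238211 = 597012)
1/(Z + s(-328, x)) = 1/(597012 + (-987 + (-422)²)) = 1/(597012 + (-987 + 178084)) = 1/(597012 + 177097) = 1/774109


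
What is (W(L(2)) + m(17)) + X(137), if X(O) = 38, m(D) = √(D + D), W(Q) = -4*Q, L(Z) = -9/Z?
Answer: 56 + √34 ≈ 61.831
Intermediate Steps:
m(D) = √2*√D (m(D) = √(2*D) = √2*√D)
(W(L(2)) + m(17)) + X(137) = (-(-36)/2 + √2*√17) + 38 = (-(-36)/2 + √34) + 38 = (-4*(-9/2) + √34) + 38 = (18 + √34) + 38 = 56 + √34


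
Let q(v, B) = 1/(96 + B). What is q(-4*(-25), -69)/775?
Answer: 1/20925 ≈ 4.7790e-5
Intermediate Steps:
q(-4*(-25), -69)/775 = 1/((96 - 69)*775) = (1/775)/27 = (1/27)*(1/775) = 1/20925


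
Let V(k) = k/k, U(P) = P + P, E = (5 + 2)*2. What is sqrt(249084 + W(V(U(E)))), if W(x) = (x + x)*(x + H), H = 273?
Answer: 4*sqrt(15602) ≈ 499.63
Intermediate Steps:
E = 14 (E = 7*2 = 14)
U(P) = 2*P
V(k) = 1
W(x) = 2*x*(273 + x) (W(x) = (x + x)*(x + 273) = (2*x)*(273 + x) = 2*x*(273 + x))
sqrt(249084 + W(V(U(E)))) = sqrt(249084 + 2*1*(273 + 1)) = sqrt(249084 + 2*1*274) = sqrt(249084 + 548) = sqrt(249632) = 4*sqrt(15602)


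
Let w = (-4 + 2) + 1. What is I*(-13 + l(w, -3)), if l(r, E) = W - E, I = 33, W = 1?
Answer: -297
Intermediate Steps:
w = -1 (w = -2 + 1 = -1)
l(r, E) = 1 - E
I*(-13 + l(w, -3)) = 33*(-13 + (1 - 1*(-3))) = 33*(-13 + (1 + 3)) = 33*(-13 + 4) = 33*(-9) = -297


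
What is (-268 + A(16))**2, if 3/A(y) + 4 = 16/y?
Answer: 72361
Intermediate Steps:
A(y) = 3/(-4 + 16/y)
(-268 + A(16))**2 = (-268 - 3*16/(-16 + 4*16))**2 = (-268 - 3*16/(-16 + 64))**2 = (-268 - 3*16/48)**2 = (-268 - 3*16*1/48)**2 = (-268 - 1)**2 = (-269)**2 = 72361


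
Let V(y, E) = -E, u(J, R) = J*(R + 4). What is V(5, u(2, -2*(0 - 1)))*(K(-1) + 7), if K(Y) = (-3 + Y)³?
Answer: 684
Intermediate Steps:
u(J, R) = J*(4 + R)
V(5, u(2, -2*(0 - 1)))*(K(-1) + 7) = (-2*(4 - 2*(0 - 1)))*((-3 - 1)³ + 7) = (-2*(4 - 2*(-1)))*((-4)³ + 7) = (-2*(4 + 2))*(-64 + 7) = -2*6*(-57) = -1*12*(-57) = -12*(-57) = 684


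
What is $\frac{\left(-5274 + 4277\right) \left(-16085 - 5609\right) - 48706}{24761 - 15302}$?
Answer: $\frac{7193404}{3153} \approx 2281.4$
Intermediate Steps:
$\frac{\left(-5274 + 4277\right) \left(-16085 - 5609\right) - 48706}{24761 - 15302} = \frac{\left(-997\right) \left(-21694\right) - 48706}{9459} = \left(21628918 - 48706\right) \frac{1}{9459} = 21580212 \cdot \frac{1}{9459} = \frac{7193404}{3153}$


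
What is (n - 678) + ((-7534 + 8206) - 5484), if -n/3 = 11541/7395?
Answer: -13544391/2465 ≈ -5494.7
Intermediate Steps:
n = -11541/2465 (n = -34623/7395 = -3*3847/2465 = -11541/2465 ≈ -4.6819)
(n - 678) + ((-7534 + 8206) - 5484) = (-11541/2465 - 678) + ((-7534 + 8206) - 5484) = -1682811/2465 + (672 - 5484) = -1682811/2465 - 4812 = -13544391/2465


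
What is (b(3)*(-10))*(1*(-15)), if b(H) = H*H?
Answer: 1350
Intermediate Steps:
b(H) = H²
(b(3)*(-10))*(1*(-15)) = (3²*(-10))*(1*(-15)) = (9*(-10))*(-15) = -90*(-15) = 1350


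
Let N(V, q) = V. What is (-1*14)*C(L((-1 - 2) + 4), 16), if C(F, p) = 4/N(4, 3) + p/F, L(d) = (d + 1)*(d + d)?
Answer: -70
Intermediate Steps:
L(d) = 2*d*(1 + d) (L(d) = (1 + d)*(2*d) = 2*d*(1 + d))
C(F, p) = 1 + p/F (C(F, p) = 4/4 + p/F = 4*(¼) + p/F = 1 + p/F)
(-1*14)*C(L((-1 - 2) + 4), 16) = (-1*14)*((2*((-1 - 2) + 4)*(1 + ((-1 - 2) + 4)) + 16)/((2*((-1 - 2) + 4)*(1 + ((-1 - 2) + 4))))) = -14*(2*(-3 + 4)*(1 + (-3 + 4)) + 16)/(2*(-3 + 4)*(1 + (-3 + 4))) = -14*(2*1*(1 + 1) + 16)/(2*1*(1 + 1)) = -14*(2*1*2 + 16)/(2*1*2) = -14*(4 + 16)/4 = -7*20/2 = -14*5 = -70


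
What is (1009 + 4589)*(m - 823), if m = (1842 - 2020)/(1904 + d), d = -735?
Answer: -5386759470/1169 ≈ -4.6080e+6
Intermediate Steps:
m = -178/1169 (m = (1842 - 2020)/(1904 - 735) = -178/1169 ≈ -0.15227)
(1009 + 4589)*(m - 823) = (1009 + 4589)*(-178/1169 - 823) = 5598*(-962265/1169) = -5386759470/1169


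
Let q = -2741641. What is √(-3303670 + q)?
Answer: I*√6045311 ≈ 2458.7*I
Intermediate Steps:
√(-3303670 + q) = √(-3303670 - 2741641) = √(-6045311) = I*√6045311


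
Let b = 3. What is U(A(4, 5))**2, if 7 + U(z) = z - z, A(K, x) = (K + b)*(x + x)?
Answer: 49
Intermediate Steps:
A(K, x) = 2*x*(3 + K) (A(K, x) = (K + 3)*(x + x) = (3 + K)*(2*x) = 2*x*(3 + K))
U(z) = -7 (U(z) = -7 + (z - z) = -7 + 0 = -7)
U(A(4, 5))**2 = (-7)**2 = 49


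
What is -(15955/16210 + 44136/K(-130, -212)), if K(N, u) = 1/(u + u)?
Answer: 60669695497/3242 ≈ 1.8714e+7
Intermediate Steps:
K(N, u) = 1/(2*u)
-(15955/16210 + 44136/K(-130, -212)) = -(15955/16210 + 44136/(((½)/(-212)))) = -(15955*(1/16210) + 44136/(((½)*(-1/212)))) = -(3191/3242 + 44136/(-1/424)) = -(3191/3242 + 44136*(-424)) = -(3191/3242 - 18713664) = -1*(-60669695497/3242) = 60669695497/3242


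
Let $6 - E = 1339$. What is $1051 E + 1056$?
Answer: $-1399927$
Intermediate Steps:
$E = -1333$ ($E = 6 - 1339 = -1333$)
$1051 E + 1056 = 1051 \left(-1333\right) + 1056 = -1400983 + 1056 = -1399927$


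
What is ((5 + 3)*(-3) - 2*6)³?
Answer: -46656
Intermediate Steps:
((5 + 3)*(-3) - 2*6)³ = (8*(-3) - 12)³ = (-24 - 12)³ = (-36)³ = -46656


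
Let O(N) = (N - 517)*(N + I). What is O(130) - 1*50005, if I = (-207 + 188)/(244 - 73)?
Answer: -100272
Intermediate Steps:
I = -⅑ (I = -19/171 = -19*1/171 = -⅑ ≈ -0.11111)
O(N) = (-517 + N)*(-⅑ + N) (O(N) = (N - 517)*(N - ⅑) = (-517 + N)*(-⅑ + N))
O(130) - 1*50005 = (517/9 + 130² - 4654/9*130) - 1*50005 = (517/9 + 16900 - 605020/9) - 50005 = -50267 - 50005 = -100272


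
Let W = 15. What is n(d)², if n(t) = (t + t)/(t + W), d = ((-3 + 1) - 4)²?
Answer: 576/289 ≈ 1.9931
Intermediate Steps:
d = 36 (d = (-2 - 4)² = (-6)² = 36)
n(t) = 2*t/(15 + t) (n(t) = (t + t)/(t + 15) = (2*t)/(15 + t) = 2*t/(15 + t))
n(d)² = (2*36/(15 + 36))² = (2*36/51)² = (2*36*(1/51))² = (24/17)² = 576/289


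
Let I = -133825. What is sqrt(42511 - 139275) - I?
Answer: 133825 + 2*I*sqrt(24191) ≈ 1.3383e+5 + 311.07*I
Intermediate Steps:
sqrt(42511 - 139275) - I = sqrt(42511 - 139275) - 1*(-133825) = sqrt(-96764) + 133825 = 2*I*sqrt(24191) + 133825 = 133825 + 2*I*sqrt(24191)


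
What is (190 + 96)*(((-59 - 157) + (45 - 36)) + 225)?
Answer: 5148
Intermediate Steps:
(190 + 96)*(((-59 - 157) + (45 - 36)) + 225) = 286*((-216 + 9) + 225) = 286*(-207 + 225) = 286*18 = 5148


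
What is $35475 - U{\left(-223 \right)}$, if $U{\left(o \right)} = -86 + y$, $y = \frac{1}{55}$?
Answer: $\frac{1955854}{55} \approx 35561.0$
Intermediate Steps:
$y = \frac{1}{55} \approx 0.018182$
$U{\left(o \right)} = - \frac{4729}{55}$ ($U{\left(o \right)} = -86 + \frac{1}{55} = - \frac{4729}{55}$)
$35475 - U{\left(-223 \right)} = 35475 - - \frac{4729}{55} = 35475 + \frac{4729}{55} = \frac{1955854}{55}$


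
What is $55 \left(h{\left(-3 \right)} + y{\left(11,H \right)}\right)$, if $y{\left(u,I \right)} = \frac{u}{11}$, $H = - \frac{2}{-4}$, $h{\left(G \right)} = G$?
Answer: $-110$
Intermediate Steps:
$H = \frac{1}{2}$ ($H = \left(-2\right) \left(- \frac{1}{4}\right) = \frac{1}{2} \approx 0.5$)
$y{\left(u,I \right)} = \frac{u}{11}$ ($y{\left(u,I \right)} = u \frac{1}{11} = \frac{u}{11}$)
$55 \left(h{\left(-3 \right)} + y{\left(11,H \right)}\right) = 55 \left(-3 + \frac{1}{11} \cdot 11\right) = 55 \left(-3 + 1\right) = 55 \left(-2\right) = -110$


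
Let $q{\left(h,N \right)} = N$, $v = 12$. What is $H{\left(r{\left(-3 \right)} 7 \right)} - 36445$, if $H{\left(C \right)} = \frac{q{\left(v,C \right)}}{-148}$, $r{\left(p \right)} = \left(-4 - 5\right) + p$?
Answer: $- \frac{1348444}{37} \approx -36444.0$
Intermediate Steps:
$r{\left(p \right)} = -9 + p$
$H{\left(C \right)} = - \frac{C}{148}$ ($H{\left(C \right)} = \frac{C}{-148} = C \left(- \frac{1}{148}\right) = - \frac{C}{148}$)
$H{\left(r{\left(-3 \right)} 7 \right)} - 36445 = - \frac{\left(-9 - 3\right) 7}{148} - 36445 = - \frac{\left(-12\right) 7}{148} - 36445 = \left(- \frac{1}{148}\right) \left(-84\right) - 36445 = \frac{21}{37} - 36445 = - \frac{1348444}{37}$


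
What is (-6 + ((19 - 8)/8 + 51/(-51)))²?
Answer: 2025/64 ≈ 31.641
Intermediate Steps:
(-6 + ((19 - 8)/8 + 51/(-51)))² = (-6 + (11*(⅛) + 51*(-1/51)))² = (-6 + (11/8 - 1))² = (-6 + 3/8)² = (-45/8)² = 2025/64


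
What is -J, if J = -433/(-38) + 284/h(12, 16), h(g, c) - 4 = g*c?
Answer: -23915/1862 ≈ -12.844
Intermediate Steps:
h(g, c) = 4 + c*g (h(g, c) = 4 + g*c = 4 + c*g)
J = 23915/1862 (J = -433/(-38) + 284/(4 + 16*12) = -433*(-1/38) + 284/(4 + 192) = 433/38 + 284/196 = 433/38 + 284*(1/196) = 433/38 + 71/49 = 23915/1862 ≈ 12.844)
-J = -1*23915/1862 = -23915/1862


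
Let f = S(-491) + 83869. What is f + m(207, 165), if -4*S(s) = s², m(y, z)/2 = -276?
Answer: 92187/4 ≈ 23047.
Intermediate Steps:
m(y, z) = -552 (m(y, z) = 2*(-276) = -552)
S(s) = -s²/4
f = 94395/4 (f = -¼*(-491)² + 83869 = -¼*241081 + 83869 = -241081/4 + 83869 = 94395/4 ≈ 23599.)
f + m(207, 165) = 94395/4 - 552 = 92187/4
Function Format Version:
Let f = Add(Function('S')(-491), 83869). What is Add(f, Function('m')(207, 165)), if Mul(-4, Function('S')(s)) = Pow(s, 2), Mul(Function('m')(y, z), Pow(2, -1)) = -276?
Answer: Rational(92187, 4) ≈ 23047.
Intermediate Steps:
Function('m')(y, z) = -552 (Function('m')(y, z) = Mul(2, -276) = -552)
Function('S')(s) = Mul(Rational(-1, 4), Pow(s, 2))
f = Rational(94395, 4) (f = Add(Mul(Rational(-1, 4), Pow(-491, 2)), 83869) = Add(Mul(Rational(-1, 4), 241081), 83869) = Add(Rational(-241081, 4), 83869) = Rational(94395, 4) ≈ 23599.)
Add(f, Function('m')(207, 165)) = Add(Rational(94395, 4), -552) = Rational(92187, 4)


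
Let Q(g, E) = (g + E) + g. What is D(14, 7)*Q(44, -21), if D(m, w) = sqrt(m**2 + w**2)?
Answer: 469*sqrt(5) ≈ 1048.7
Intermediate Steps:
Q(g, E) = E + 2*g (Q(g, E) = (E + g) + g = E + 2*g)
D(14, 7)*Q(44, -21) = sqrt(14**2 + 7**2)*(-21 + 2*44) = sqrt(196 + 49)*(-21 + 88) = sqrt(245)*67 = (7*sqrt(5))*67 = 469*sqrt(5)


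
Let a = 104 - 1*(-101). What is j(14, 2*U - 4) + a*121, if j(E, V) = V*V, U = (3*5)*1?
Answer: 25481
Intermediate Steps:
U = 15 (U = 15*1 = 15)
j(E, V) = V**2
a = 205 (a = 104 + 101 = 205)
j(14, 2*U - 4) + a*121 = (2*15 - 4)**2 + 205*121 = (30 - 4)**2 + 24805 = 26**2 + 24805 = 676 + 24805 = 25481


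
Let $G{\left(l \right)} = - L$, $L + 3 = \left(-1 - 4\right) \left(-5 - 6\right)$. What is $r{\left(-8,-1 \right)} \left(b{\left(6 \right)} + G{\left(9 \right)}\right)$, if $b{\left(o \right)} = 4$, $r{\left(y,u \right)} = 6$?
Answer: $-288$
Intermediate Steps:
$L = 52$ ($L = -3 + \left(-1 - 4\right) \left(-5 - 6\right) = -3 - -55 = -3 + 55 = 52$)
$G{\left(l \right)} = -52$ ($G{\left(l \right)} = \left(-1\right) 52 = -52$)
$r{\left(-8,-1 \right)} \left(b{\left(6 \right)} + G{\left(9 \right)}\right) = 6 \left(4 - 52\right) = 6 \left(-48\right) = -288$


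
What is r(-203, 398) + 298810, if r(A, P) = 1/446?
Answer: 133269261/446 ≈ 2.9881e+5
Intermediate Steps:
r(A, P) = 1/446
r(-203, 398) + 298810 = 1/446 + 298810 = 133269261/446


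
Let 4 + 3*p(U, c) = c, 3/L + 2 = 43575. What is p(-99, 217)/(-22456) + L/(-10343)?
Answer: -31998030637/10120369903784 ≈ -0.0031617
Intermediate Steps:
L = 3/43573 (L = 3/(-2 + 43575) = 3/43573 ≈ 6.8850e-5)
p(U, c) = -4/3 + c/3
p(-99, 217)/(-22456) + L/(-10343) = (-4/3 + (1/3)*217)/(-22456) + (3/43573)/(-10343) = (-4/3 + 217/3)*(-1/22456) + (3/43573)*(-1/10343) = 71*(-1/22456) - 3/450675539 = -71/22456 - 3/450675539 = -31998030637/10120369903784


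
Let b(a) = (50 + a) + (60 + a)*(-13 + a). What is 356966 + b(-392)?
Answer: 491084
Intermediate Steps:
b(a) = 50 + a + (-13 + a)*(60 + a) (b(a) = (50 + a) + (-13 + a)*(60 + a) = 50 + a + (-13 + a)*(60 + a))
356966 + b(-392) = 356966 + (-730 + (-392)**2 + 48*(-392)) = 356966 + (-730 + 153664 - 18816) = 356966 + 134118 = 491084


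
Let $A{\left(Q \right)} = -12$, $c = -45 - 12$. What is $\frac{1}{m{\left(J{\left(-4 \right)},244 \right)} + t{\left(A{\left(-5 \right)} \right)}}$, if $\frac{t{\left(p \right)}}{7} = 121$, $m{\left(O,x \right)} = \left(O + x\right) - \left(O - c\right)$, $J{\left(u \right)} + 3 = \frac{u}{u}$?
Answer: $\frac{1}{1034} \approx 0.00096712$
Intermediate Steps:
$J{\left(u \right)} = -2$ ($J{\left(u \right)} = -3 + \frac{u}{u} = -3 + 1 = -2$)
$c = -57$
$m{\left(O,x \right)} = -57 + x$ ($m{\left(O,x \right)} = \left(O + x\right) - \left(57 + O\right) = -57 + x$)
$t{\left(p \right)} = 847$ ($t{\left(p \right)} = 7 \cdot 121 = 847$)
$\frac{1}{m{\left(J{\left(-4 \right)},244 \right)} + t{\left(A{\left(-5 \right)} \right)}} = \frac{1}{\left(-57 + 244\right) + 847} = \frac{1}{187 + 847} = \frac{1}{1034}$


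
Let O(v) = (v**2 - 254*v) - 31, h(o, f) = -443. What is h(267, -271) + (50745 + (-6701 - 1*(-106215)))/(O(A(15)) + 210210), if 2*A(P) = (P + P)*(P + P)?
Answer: -5740506/12973 ≈ -442.50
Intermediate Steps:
A(P) = 2*P**2 (A(P) = ((P + P)*(P + P))/2 = ((2*P)*(2*P))/2 = (4*P**2)/2 = 2*P**2)
O(v) = -31 + v**2 - 254*v
h(267, -271) + (50745 + (-6701 - 1*(-106215)))/(O(A(15)) + 210210) = -443 + (50745 + (-6701 - 1*(-106215)))/((-31 + (2*15**2)**2 - 508*15**2) + 210210) = -443 + (50745 + (-6701 + 106215))/((-31 + (2*225)**2 - 508*225) + 210210) = -443 + (50745 + 99514)/((-31 + 450**2 - 254*450) + 210210) = -443 + 150259/((-31 + 202500 - 114300) + 210210) = -443 + 150259/(88169 + 210210) = -443 + 150259/298379 = -443 + 150259*(1/298379) = -443 + 6533/12973 = -5740506/12973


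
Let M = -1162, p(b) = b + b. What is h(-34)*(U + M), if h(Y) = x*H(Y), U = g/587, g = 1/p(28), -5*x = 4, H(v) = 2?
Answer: 38197263/20545 ≈ 1859.2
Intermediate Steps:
p(b) = 2*b
x = -⅘ (x = -⅕*4 = -⅘ ≈ -0.80000)
g = 1/56 (g = 1/(2*28) = 1/56 ≈ 0.017857)
U = 1/32872 (U = (1/56)/587 = (1/56)*(1/587) = 1/32872 ≈ 3.0421e-5)
h(Y) = -8/5 (h(Y) = -⅘*2 = -8/5)
h(-34)*(U + M) = -8*(1/32872 - 1162)/5 = -8/5*(-38197263/32872) = 38197263/20545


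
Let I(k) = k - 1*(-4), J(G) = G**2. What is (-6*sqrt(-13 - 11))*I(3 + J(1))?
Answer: -96*I*sqrt(6) ≈ -235.15*I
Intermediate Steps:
I(k) = 4 + k (I(k) = k + 4 = 4 + k)
(-6*sqrt(-13 - 11))*I(3 + J(1)) = (-6*sqrt(-13 - 11))*(4 + (3 + 1**2)) = (-12*I*sqrt(6))*(4 + (3 + 1)) = (-12*I*sqrt(6))*(4 + 4) = -12*I*sqrt(6)*8 = -96*I*sqrt(6)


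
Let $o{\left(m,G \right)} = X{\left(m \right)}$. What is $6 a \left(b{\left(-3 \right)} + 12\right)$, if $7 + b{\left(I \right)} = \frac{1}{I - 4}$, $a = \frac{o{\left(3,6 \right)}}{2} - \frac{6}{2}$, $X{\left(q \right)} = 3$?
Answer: $- \frac{306}{7} \approx -43.714$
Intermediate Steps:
$o{\left(m,G \right)} = 3$
$a = - \frac{3}{2}$ ($a = \frac{3}{2} - \frac{6}{2} = 3 \cdot \frac{1}{2} - 3 = \frac{3}{2} - 3 = - \frac{3}{2} \approx -1.5$)
$b{\left(I \right)} = -7 + \frac{1}{-4 + I}$ ($b{\left(I \right)} = -7 + \frac{1}{I - 4} = -7 + \frac{1}{-4 + I}$)
$6 a \left(b{\left(-3 \right)} + 12\right) = 6 \left(- \frac{3 \left(\frac{29 - -21}{-4 - 3} + 12\right)}{2}\right) = 6 \left(- \frac{3 \left(\frac{29 + 21}{-7} + 12\right)}{2}\right) = 6 \left(- \frac{3 \left(\left(- \frac{1}{7}\right) 50 + 12\right)}{2}\right) = 6 \left(- \frac{3 \left(- \frac{50}{7} + 12\right)}{2}\right) = 6 \left(\left(- \frac{3}{2}\right) \frac{34}{7}\right) = 6 \left(- \frac{51}{7}\right) = - \frac{306}{7}$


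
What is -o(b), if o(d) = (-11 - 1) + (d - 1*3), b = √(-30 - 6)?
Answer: 15 - 6*I ≈ 15.0 - 6.0*I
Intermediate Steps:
b = 6*I (b = √(-36) = 6*I ≈ 6.0*I)
o(d) = -15 + d (o(d) = -12 + (d - 3) = -12 + (-3 + d) = -15 + d)
-o(b) = -(-15 + 6*I) = 15 - 6*I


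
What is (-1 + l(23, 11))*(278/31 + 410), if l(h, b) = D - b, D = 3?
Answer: -116892/31 ≈ -3770.7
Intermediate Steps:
l(h, b) = 3 - b
(-1 + l(23, 11))*(278/31 + 410) = (-1 + (3 - 1*11))*(278/31 + 410) = (-1 + (3 - 11))*(278*(1/31) + 410) = (-1 - 8)*(278/31 + 410) = -9*12988/31 = -116892/31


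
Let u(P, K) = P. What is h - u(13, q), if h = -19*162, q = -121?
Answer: -3091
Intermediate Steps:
h = -3078
h - u(13, q) = -3078 - 1*13 = -3078 - 13 = -3091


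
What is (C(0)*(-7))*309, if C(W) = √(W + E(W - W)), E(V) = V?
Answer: 0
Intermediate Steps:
C(W) = √W (C(W) = √(W + (W - W)) = √(W + 0) = √W)
(C(0)*(-7))*309 = (√0*(-7))*309 = (0*(-7))*309 = 0*309 = 0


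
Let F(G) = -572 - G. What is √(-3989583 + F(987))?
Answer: I*√3991142 ≈ 1997.8*I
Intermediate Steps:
√(-3989583 + F(987)) = √(-3989583 + (-572 - 1*987)) = √(-3989583 + (-572 - 987)) = √(-3989583 - 1559) = √(-3991142) = I*√3991142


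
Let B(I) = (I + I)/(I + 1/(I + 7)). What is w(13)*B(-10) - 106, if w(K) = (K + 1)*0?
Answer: -106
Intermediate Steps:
B(I) = 2*I/(I + 1/(7 + I)) (B(I) = (2*I)/(I + 1/(7 + I)) = 2*I/(I + 1/(7 + I)))
w(K) = 0 (w(K) = (1 + K)*0 = 0)
w(13)*B(-10) - 106 = 0*(2*(-10)*(7 - 10)/(1 + (-10)² + 7*(-10))) - 106 = 0*(2*(-10)*(-3)/(1 + 100 - 70)) - 106 = 0*(2*(-10)*(-3)/31) - 106 = 0*(2*(-10)*(1/31)*(-3)) - 106 = 0*(60/31) - 106 = 0 - 106 = -106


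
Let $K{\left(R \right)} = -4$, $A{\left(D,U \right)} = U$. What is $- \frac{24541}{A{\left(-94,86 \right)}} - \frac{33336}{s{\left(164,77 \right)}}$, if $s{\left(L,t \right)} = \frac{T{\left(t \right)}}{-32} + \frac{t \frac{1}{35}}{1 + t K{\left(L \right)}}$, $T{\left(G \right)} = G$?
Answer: $\frac{137912669593}{10195042} \approx 13527.0$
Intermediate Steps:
$s{\left(L,t \right)} = - \frac{t}{32} + \frac{t}{35 \left(1 - 4 t\right)}$ ($s{\left(L,t \right)} = \frac{t}{-32} + \frac{t \frac{1}{35}}{1 + t \left(-4\right)} = t \left(- \frac{1}{32}\right) + \frac{t \frac{1}{35}}{1 - 4 t} = - \frac{t}{32} + \frac{\frac{1}{35} t}{1 - 4 t} = - \frac{t}{32} + \frac{t}{35 \left(1 - 4 t\right)}$)
$- \frac{24541}{A{\left(-94,86 \right)}} - \frac{33336}{s{\left(164,77 \right)}} = - \frac{24541}{86} - \frac{33336}{\frac{1}{1120} \cdot 77 \frac{1}{1 - 308} \left(-3 + 140 \cdot 77\right)} = \left(-24541\right) \frac{1}{86} - \frac{33336}{\frac{1}{1120} \cdot 77 \frac{1}{1 - 308} \left(-3 + 10780\right)} = - \frac{24541}{86} - \frac{33336}{\frac{1}{1120} \cdot 77 \frac{1}{-307} \cdot 10777} = - \frac{24541}{86} - \frac{33336}{\frac{1}{1120} \cdot 77 \left(- \frac{1}{307}\right) 10777} = - \frac{24541}{86} - \frac{33336}{- \frac{118547}{49120}} = - \frac{24541}{86} - - \frac{1637464320}{118547} = - \frac{24541}{86} + \frac{1637464320}{118547} = \frac{137912669593}{10195042}$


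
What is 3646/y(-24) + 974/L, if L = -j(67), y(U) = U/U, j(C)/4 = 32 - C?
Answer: 255707/70 ≈ 3653.0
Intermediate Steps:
j(C) = 128 - 4*C (j(C) = 4*(32 - C) = 128 - 4*C)
y(U) = 1
L = 140 (L = -(128 - 4*67) = -(128 - 268) = -1*(-140) = 140)
3646/y(-24) + 974/L = 3646/1 + 974/140 = 3646*1 + 974*(1/140) = 3646 + 487/70 = 255707/70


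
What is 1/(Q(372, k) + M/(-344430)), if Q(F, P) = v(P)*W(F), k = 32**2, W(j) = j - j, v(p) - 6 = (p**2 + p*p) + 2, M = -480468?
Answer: 57405/80078 ≈ 0.71686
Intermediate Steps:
v(p) = 8 + 2*p**2 (v(p) = 6 + ((p**2 + p*p) + 2) = 6 + ((p**2 + p**2) + 2) = 6 + (2*p**2 + 2) = 6 + (2 + 2*p**2) = 8 + 2*p**2)
W(j) = 0
k = 1024
Q(F, P) = 0 (Q(F, P) = (8 + 2*P**2)*0 = 0)
1/(Q(372, k) + M/(-344430)) = 1/(0 - 480468/(-344430)) = 1/(0 - 480468*(-1/344430)) = 1/(0 + 80078/57405) = 1/(80078/57405) = 57405/80078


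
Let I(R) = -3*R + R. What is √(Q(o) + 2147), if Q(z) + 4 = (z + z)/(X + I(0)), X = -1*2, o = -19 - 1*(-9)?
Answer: √2153 ≈ 46.400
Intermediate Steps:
o = -10 (o = -19 + 9 = -10)
I(R) = -2*R
X = -2
Q(z) = -4 - z (Q(z) = -4 + (z + z)/(-2 - 2*0) = -4 + (2*z)/(-2 + 0) = -4 + (2*z)/(-2) = -4 + (2*z)*(-½) = -4 - z)
√(Q(o) + 2147) = √((-4 - 1*(-10)) + 2147) = √((-4 + 10) + 2147) = √(6 + 2147) = √2153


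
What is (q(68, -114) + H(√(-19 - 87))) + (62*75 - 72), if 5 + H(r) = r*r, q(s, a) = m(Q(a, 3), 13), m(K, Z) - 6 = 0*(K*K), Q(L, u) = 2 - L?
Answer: 4473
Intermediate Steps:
m(K, Z) = 6 (m(K, Z) = 6 + 0*(K*K) = 6 + 0*K² = 6 + 0 = 6)
q(s, a) = 6
H(r) = -5 + r² (H(r) = -5 + r*r = -5 + r²)
(q(68, -114) + H(√(-19 - 87))) + (62*75 - 72) = (6 + (-5 + (√(-19 - 87))²)) + (62*75 - 72) = (6 + (-5 + (√(-106))²)) + (4650 - 72) = (6 + (-5 + (I*√106)²)) + 4578 = (6 + (-5 - 106)) + 4578 = (6 - 111) + 4578 = -105 + 4578 = 4473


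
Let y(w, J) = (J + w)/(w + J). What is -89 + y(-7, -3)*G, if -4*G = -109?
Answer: -247/4 ≈ -61.750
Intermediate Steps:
G = 109/4 (G = -¼*(-109) = 109/4 ≈ 27.250)
y(w, J) = 1 (y(w, J) = (J + w)/(J + w) = 1)
-89 + y(-7, -3)*G = -89 + 1*(109/4) = -89 + 109/4 = -247/4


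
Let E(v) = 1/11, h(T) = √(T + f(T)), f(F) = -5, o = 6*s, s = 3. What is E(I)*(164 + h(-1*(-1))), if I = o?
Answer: 164/11 + 2*I/11 ≈ 14.909 + 0.18182*I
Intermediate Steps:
o = 18 (o = 6*3 = 18)
I = 18
h(T) = √(-5 + T) (h(T) = √(T - 5) = √(-5 + T))
E(v) = 1/11 (E(v) = 1*(1/11) = 1/11)
E(I)*(164 + h(-1*(-1))) = (164 + √(-5 - 1*(-1)))/11 = (164 + √(-5 + 1))/11 = (164 + √(-4))/11 = (164 + 2*I)/11 = 164/11 + 2*I/11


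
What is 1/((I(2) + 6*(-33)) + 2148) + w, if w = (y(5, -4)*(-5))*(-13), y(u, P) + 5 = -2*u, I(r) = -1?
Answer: -1900274/1949 ≈ -975.00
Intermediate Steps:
y(u, P) = -5 - 2*u
w = -975 (w = ((-5 - 2*5)*(-5))*(-13) = ((-5 - 10)*(-5))*(-13) = -15*(-5)*(-13) = 75*(-13) = -975)
1/((I(2) + 6*(-33)) + 2148) + w = 1/((-1 + 6*(-33)) + 2148) - 975 = 1/((-1 - 198) + 2148) - 975 = 1/(-199 + 2148) - 975 = 1/1949 - 975 = -1900274/1949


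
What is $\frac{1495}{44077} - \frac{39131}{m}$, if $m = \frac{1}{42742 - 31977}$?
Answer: $- \frac{18567225340060}{44077} \approx -4.2124 \cdot 10^{8}$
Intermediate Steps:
$m = \frac{1}{10765} \approx 9.2894 \cdot 10^{-5}$
$\frac{1495}{44077} - \frac{39131}{m} = \frac{1495}{44077} - 39131 \frac{1}{\frac{1}{10765}} = 1495 \cdot \frac{1}{44077} - 421245215 = \frac{1495}{44077} - 421245215 = - \frac{18567225340060}{44077}$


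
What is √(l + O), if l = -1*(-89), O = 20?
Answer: √109 ≈ 10.440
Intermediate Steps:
l = 89
√(l + O) = √(89 + 20) = √109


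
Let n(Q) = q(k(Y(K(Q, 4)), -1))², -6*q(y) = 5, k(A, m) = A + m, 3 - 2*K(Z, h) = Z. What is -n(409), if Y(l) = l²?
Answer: -25/36 ≈ -0.69444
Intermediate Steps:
K(Z, h) = 3/2 - Z/2
q(y) = -⅚ (q(y) = -⅙*5 = -⅚)
n(Q) = 25/36 (n(Q) = (-⅚)² = 25/36)
-n(409) = -1*25/36 = -25/36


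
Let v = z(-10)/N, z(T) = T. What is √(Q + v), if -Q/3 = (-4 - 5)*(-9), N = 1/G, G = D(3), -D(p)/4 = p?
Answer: I*√123 ≈ 11.091*I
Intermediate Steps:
D(p) = -4*p
G = -12 (G = -4*3 = -12)
N = -1/12 (N = 1/(-12) = -1/12 ≈ -0.083333)
Q = -243 (Q = -3*(-4 - 5)*(-9) = -(-27)*(-9) = -3*81 = -243)
v = 120 (v = -10/(-1/12) = -10*(-12) = 120)
√(Q + v) = √(-243 + 120) = √(-123) = I*√123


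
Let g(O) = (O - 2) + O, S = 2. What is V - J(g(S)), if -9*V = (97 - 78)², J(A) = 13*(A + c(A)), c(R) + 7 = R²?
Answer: -244/9 ≈ -27.111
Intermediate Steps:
g(O) = -2 + 2*O (g(O) = (-2 + O) + O = -2 + 2*O)
c(R) = -7 + R²
J(A) = -91 + 13*A + 13*A² (J(A) = 13*(A + (-7 + A²)) = 13*(-7 + A + A²) = -91 + 13*A + 13*A²)
V = -361/9 (V = -(97 - 78)²/9 = -⅑*19² = -⅑*361 = -361/9 ≈ -40.111)
V - J(g(S)) = -361/9 - (-91 + 13*(-2 + 2*2) + 13*(-2 + 2*2)²) = -361/9 - (-91 + 13*(-2 + 4) + 13*(-2 + 4)²) = -361/9 - (-91 + 13*2 + 13*2²) = -361/9 - (-91 + 26 + 13*4) = -361/9 - (-91 + 26 + 52) = -361/9 - 1*(-13) = -361/9 + 13 = -244/9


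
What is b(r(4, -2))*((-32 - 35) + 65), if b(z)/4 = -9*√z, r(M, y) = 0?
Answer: 0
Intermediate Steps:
b(z) = -36*√z (b(z) = 4*(-9*√z) = -36*√z)
b(r(4, -2))*((-32 - 35) + 65) = (-36*√0)*((-32 - 35) + 65) = (-36*0)*(-67 + 65) = 0*(-2) = 0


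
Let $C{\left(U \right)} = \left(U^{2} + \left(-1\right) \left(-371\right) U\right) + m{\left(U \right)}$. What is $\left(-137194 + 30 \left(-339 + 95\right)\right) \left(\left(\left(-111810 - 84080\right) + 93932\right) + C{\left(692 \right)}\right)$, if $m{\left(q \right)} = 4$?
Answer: $-91570139988$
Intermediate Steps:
$C{\left(U \right)} = 4 + U^{2} + 371 U$ ($C{\left(U \right)} = \left(U^{2} + \left(-1\right) \left(-371\right) U\right) + 4 = \left(U^{2} + 371 U\right) + 4 = 4 + U^{2} + 371 U$)
$\left(-137194 + 30 \left(-339 + 95\right)\right) \left(\left(\left(-111810 - 84080\right) + 93932\right) + C{\left(692 \right)}\right) = \left(-137194 + 30 \left(-339 + 95\right)\right) \left(\left(\left(-111810 - 84080\right) + 93932\right) + \left(4 + 692^{2} + 371 \cdot 692\right)\right) = \left(-137194 + 30 \left(-244\right)\right) \left(\left(-195890 + 93932\right) + \left(4 + 478864 + 256732\right)\right) = \left(-137194 - 7320\right) \left(-101958 + 735600\right) = \left(-144514\right) 633642 = -91570139988$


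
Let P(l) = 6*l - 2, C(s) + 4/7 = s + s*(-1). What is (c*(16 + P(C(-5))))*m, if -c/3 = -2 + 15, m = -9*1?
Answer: 25974/7 ≈ 3710.6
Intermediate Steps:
C(s) = -4/7 (C(s) = -4/7 + (s + s*(-1)) = -4/7 + (s - s) = -4/7 + 0 = -4/7)
P(l) = -2 + 6*l
m = -9
c = -39 (c = -3*(-2 + 15) = -3*13 = -39)
(c*(16 + P(C(-5))))*m = -39*(16 + (-2 + 6*(-4/7)))*(-9) = -39*(16 + (-2 - 24/7))*(-9) = -39*(16 - 38/7)*(-9) = -39*74/7*(-9) = -2886/7*(-9) = 25974/7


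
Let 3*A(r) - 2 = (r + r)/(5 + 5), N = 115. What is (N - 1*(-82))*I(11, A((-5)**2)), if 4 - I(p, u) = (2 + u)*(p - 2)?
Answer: -6895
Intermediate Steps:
A(r) = 2/3 + r/15 (A(r) = 2/3 + ((r + r)/(5 + 5))/3 = 2/3 + ((2*r)/10)/3 = 2/3 + ((2*r)*(1/10))/3 = 2/3 + (r/5)/3 = 2/3 + r/15)
I(p, u) = 4 - (-2 + p)*(2 + u) (I(p, u) = 4 - (2 + u)*(p - 2) = 4 - (2 + u)*(-2 + p) = 4 - (-2 + p)*(2 + u))
(N - 1*(-82))*I(11, A((-5)**2)) = (115 - 1*(-82))*(8 - 2*11 + 2*(2/3 + (1/15)*(-5)**2) - 1*11*(2/3 + (1/15)*(-5)**2)) = (115 + 82)*(8 - 22 + 2*(2/3 + (1/15)*25) - 1*11*(2/3 + (1/15)*25)) = 197*(8 - 22 + 2*(2/3 + 5/3) - 1*11*(2/3 + 5/3)) = 197*(8 - 22 + 2*(7/3) - 1*11*7/3) = 197*(8 - 22 + 14/3 - 77/3) = 197*(-35) = -6895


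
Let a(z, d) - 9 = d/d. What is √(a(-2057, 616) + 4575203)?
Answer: 3*√508357 ≈ 2139.0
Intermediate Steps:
a(z, d) = 10 (a(z, d) = 9 + d/d = 9 + 1 = 10)
√(a(-2057, 616) + 4575203) = √(10 + 4575203) = √4575213 = 3*√508357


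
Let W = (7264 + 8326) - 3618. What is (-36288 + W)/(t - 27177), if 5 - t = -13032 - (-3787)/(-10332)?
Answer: 35890416/20870099 ≈ 1.7197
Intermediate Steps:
W = 11972 (W = 15590 - 3618 = 11972)
t = 19243153/1476 (t = 5 - (-13032 - (-3787)/(-10332)) = 5 - (-13032 - (-3787)*(-1)/10332) = 5 - (-13032 - 1*541/1476) = 5 - (-13032 - 541/1476) = 5 - 1*(-19235773/1476) = 5 + 19235773/1476 = 19243153/1476 ≈ 13037.)
(-36288 + W)/(t - 27177) = (-36288 + 11972)/(19243153/1476 - 27177) = -24316/(-20870099/1476) = -24316*(-1476/20870099) = 35890416/20870099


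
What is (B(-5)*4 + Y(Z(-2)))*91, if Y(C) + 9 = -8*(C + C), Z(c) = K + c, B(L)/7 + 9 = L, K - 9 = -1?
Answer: -45227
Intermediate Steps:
K = 8 (K = 9 - 1 = 8)
B(L) = -63 + 7*L
Z(c) = 8 + c
Y(C) = -9 - 16*C (Y(C) = -9 - 8*(C + C) = -9 - 16*C)
(B(-5)*4 + Y(Z(-2)))*91 = ((-63 + 7*(-5))*4 + (-9 - 16*(8 - 2)))*91 = ((-63 - 35)*4 + (-9 - 16*6))*91 = (-98*4 + (-9 - 96))*91 = (-392 - 105)*91 = -497*91 = -45227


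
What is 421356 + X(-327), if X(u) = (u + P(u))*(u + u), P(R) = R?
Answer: 849072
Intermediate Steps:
X(u) = 4*u² (X(u) = (u + u)*(u + u) = (2*u)*(2*u) = 4*u²)
421356 + X(-327) = 421356 + 4*(-327)² = 421356 + 4*106929 = 421356 + 427716 = 849072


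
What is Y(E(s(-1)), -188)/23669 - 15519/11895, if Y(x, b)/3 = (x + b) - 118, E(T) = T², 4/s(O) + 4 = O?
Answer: -630359971/469237925 ≈ -1.3434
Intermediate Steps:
s(O) = 4/(-4 + O)
Y(x, b) = -354 + 3*b + 3*x (Y(x, b) = 3*((x + b) - 118) = 3*((b + x) - 118) = 3*(-118 + b + x) = -354 + 3*b + 3*x)
Y(E(s(-1)), -188)/23669 - 15519/11895 = (-354 + 3*(-188) + 3*(4/(-4 - 1))²)/23669 - 15519/11895 = (-354 - 564 + 3*(4/(-5))²)*(1/23669) - 15519*1/11895 = (-354 - 564 + 3*(4*(-⅕))²)*(1/23669) - 5173/3965 = (-354 - 564 + 3*(-⅘)²)*(1/23669) - 5173/3965 = (-354 - 564 + 3*(16/25))*(1/23669) - 5173/3965 = (-354 - 564 + 48/25)*(1/23669) - 5173/3965 = -22902/25*1/23669 - 5173/3965 = -22902/591725 - 5173/3965 = -630359971/469237925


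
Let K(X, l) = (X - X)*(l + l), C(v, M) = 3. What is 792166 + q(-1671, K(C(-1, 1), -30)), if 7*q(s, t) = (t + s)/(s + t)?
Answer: 5545163/7 ≈ 7.9217e+5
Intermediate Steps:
K(X, l) = 0 (K(X, l) = 0*(2*l) = 0)
q(s, t) = 1/7 (q(s, t) = ((t + s)/(s + t))/7 = ((s + t)/(s + t))/7 = (1/7)*1 = 1/7)
792166 + q(-1671, K(C(-1, 1), -30)) = 792166 + 1/7 = 5545163/7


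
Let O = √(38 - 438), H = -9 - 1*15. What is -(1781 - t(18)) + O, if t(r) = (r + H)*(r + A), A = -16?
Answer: -1793 + 20*I ≈ -1793.0 + 20.0*I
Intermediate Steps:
H = -24 (H = -9 - 15 = -24)
t(r) = (-24 + r)*(-16 + r) (t(r) = (r - 24)*(r - 16) = (-24 + r)*(-16 + r))
O = 20*I (O = √(-400) = 20*I ≈ 20.0*I)
-(1781 - t(18)) + O = -(1781 - (384 + 18² - 40*18)) + 20*I = -(1781 - (384 + 324 - 720)) + 20*I = -(1781 - 1*(-12)) + 20*I = -(1781 + 12) + 20*I = -1*1793 + 20*I = -1793 + 20*I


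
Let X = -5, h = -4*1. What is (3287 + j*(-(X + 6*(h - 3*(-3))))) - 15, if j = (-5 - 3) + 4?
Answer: 3372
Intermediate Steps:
h = -4
j = -4 (j = -8 + 4 = -4)
(3287 + j*(-(X + 6*(h - 3*(-3))))) - 15 = (3287 - (-4)*(-5 + 6*(-4 - 3*(-3)))) - 15 = (3287 - (-4)*(-5 + 6*(-4 + 9))) - 15 = (3287 - (-4)*(-5 + 6*5)) - 15 = (3287 - (-4)*(-5 + 30)) - 15 = (3287 - (-4)*25) - 15 = (3287 - 4*(-25)) - 15 = (3287 + 100) - 15 = 3387 - 15 = 3372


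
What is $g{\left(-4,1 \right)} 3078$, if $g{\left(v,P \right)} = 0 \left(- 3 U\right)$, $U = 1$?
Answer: $0$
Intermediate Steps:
$g{\left(v,P \right)} = 0$ ($g{\left(v,P \right)} = 0 \left(\left(-3\right) 1\right) = 0 \left(-3\right) = 0$)
$g{\left(-4,1 \right)} 3078 = 0 \cdot 3078 = 0$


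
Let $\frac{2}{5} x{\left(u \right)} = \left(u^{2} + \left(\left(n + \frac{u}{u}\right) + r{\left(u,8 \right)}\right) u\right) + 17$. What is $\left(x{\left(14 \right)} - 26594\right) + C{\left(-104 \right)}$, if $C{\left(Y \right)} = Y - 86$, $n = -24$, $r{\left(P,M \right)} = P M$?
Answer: $- \frac{46273}{2} \approx -23137.0$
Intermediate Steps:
$r{\left(P,M \right)} = M P$
$C{\left(Y \right)} = -86 + Y$
$x{\left(u \right)} = \frac{85}{2} + \frac{5 u^{2}}{2} + \frac{5 u \left(-23 + 8 u\right)}{2}$ ($x{\left(u \right)} = \frac{5 \left(\left(u^{2} + \left(\left(-24 + \frac{u}{u}\right) + 8 u\right) u\right) + 17\right)}{2} = \frac{5 \left(\left(u^{2} + \left(\left(-24 + 1\right) + 8 u\right) u\right) + 17\right)}{2} = \frac{5 \left(\left(u^{2} + \left(-23 + 8 u\right) u\right) + 17\right)}{2} = \frac{5 \left(\left(u^{2} + u \left(-23 + 8 u\right)\right) + 17\right)}{2} = \frac{5 \left(17 + u^{2} + u \left(-23 + 8 u\right)\right)}{2} = \frac{85}{2} + \frac{5 u^{2}}{2} + \frac{5 u \left(-23 + 8 u\right)}{2}$)
$\left(x{\left(14 \right)} - 26594\right) + C{\left(-104 \right)} = \left(\left(\frac{85}{2} - 805 + \frac{45 \cdot 14^{2}}{2}\right) - 26594\right) - 190 = \left(\left(\frac{85}{2} - 805 + \frac{45}{2} \cdot 196\right) - 26594\right) - 190 = \left(\left(\frac{85}{2} - 805 + 4410\right) - 26594\right) - 190 = \left(\frac{7295}{2} - 26594\right) - 190 = - \frac{45893}{2} - 190 = - \frac{46273}{2}$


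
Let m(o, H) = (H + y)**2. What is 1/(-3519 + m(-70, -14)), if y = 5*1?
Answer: -1/3438 ≈ -0.00029087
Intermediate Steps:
y = 5
m(o, H) = (5 + H)**2 (m(o, H) = (H + 5)**2 = (5 + H)**2)
1/(-3519 + m(-70, -14)) = 1/(-3519 + (5 - 14)**2) = 1/(-3519 + (-9)**2) = 1/(-3519 + 81) = 1/(-3438) = -1/3438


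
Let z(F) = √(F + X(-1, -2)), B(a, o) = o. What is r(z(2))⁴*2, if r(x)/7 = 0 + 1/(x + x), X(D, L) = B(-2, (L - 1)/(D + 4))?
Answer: 2401/8 ≈ 300.13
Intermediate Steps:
X(D, L) = (-1 + L)/(4 + D) (X(D, L) = (L - 1)/(D + 4) = (-1 + L)/(4 + D))
z(F) = √(-1 + F) (z(F) = √(F + (-1 - 2)/(4 - 1)) = √(F - 3/3) = √(F + (⅓)*(-3)) = √(F - 1) = √(-1 + F))
r(x) = 7/(2*x) (r(x) = 7*(0 + 1/(x + x)) = 7*(0 + 1/(2*x)) = 7*(1/(2*x)) = 7/(2*x))
r(z(2))⁴*2 = (7/(2*(√(-1 + 2))))⁴*2 = (7/(2*(√1)))⁴*2 = ((7/2)/1)⁴*2 = ((7/2)*1)⁴*2 = (7/2)⁴*2 = (2401/16)*2 = 2401/8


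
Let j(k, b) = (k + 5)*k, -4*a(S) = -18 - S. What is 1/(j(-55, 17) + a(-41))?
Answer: 4/10977 ≈ 0.00036440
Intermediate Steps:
a(S) = 9/2 + S/4 (a(S) = -(-18 - S)/4 = 9/2 + S/4)
j(k, b) = k*(5 + k) (j(k, b) = (5 + k)*k = k*(5 + k))
1/(j(-55, 17) + a(-41)) = 1/(-55*(5 - 55) + (9/2 + (1/4)*(-41))) = 1/(-55*(-50) + (9/2 - 41/4)) = 1/(2750 - 23/4) = 1/(10977/4) = 4/10977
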